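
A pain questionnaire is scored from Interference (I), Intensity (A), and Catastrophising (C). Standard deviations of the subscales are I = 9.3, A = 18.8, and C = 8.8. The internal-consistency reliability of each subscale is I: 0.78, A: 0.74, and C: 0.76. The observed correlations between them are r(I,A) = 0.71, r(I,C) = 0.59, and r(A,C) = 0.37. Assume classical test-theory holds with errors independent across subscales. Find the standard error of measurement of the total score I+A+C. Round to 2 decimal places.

11.38

Var(total) = 517.37 + 467.27 = 984.64.
True-score variance = 387.862 + 467.27 = 855.132, so reliability = 0.8685.
Error variance = 984.64 − 855.132 = 129.508; SEM = √129.508 = 11.38.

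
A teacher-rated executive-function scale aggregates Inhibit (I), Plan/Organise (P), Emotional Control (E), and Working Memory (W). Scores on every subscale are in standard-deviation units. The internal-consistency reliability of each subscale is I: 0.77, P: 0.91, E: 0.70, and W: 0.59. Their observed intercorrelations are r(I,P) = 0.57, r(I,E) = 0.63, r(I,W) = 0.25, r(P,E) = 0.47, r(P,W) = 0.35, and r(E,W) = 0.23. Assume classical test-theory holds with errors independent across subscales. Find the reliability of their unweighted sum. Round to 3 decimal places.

Var(I+P+E+W) = 4 + 2·[0.57 + 0.63 + 0.25 + 0.47 + 0.35 + 0.23] = 4 + 5 = 9.
Under uncorrelated errors the observed covariances equal the true-score covariances, so only the own-variance terms attenuate.
True-score variance = [0.77 + 0.91 + 0.70 + 0.59] + 5 = 2.97 + 5 = 7.97.
Reliability = 7.97 / 9 = 0.886.

0.886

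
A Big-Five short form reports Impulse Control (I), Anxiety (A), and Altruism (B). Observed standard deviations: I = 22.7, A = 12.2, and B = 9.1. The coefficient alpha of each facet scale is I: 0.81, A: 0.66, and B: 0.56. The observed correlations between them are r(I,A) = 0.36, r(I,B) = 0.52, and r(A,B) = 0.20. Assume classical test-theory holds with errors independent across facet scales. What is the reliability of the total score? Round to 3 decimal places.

Var(I+A+B) = 22.7² + 12.2² + 9.1² + 2·[22.7·12.2·0.36 + 22.7·9.1·0.52 + 12.2·9.1·0.20] = 746.94 + 458.638 = 1205.58.
Because errors are independent across components, Cov(Tᵢ,Tⱼ) = Cov(Xᵢ,Xⱼ); the off-diagonal part of the true-score variance is the same as above.
True-score variance = [22.7²·0.81 + 12.2²·0.66 + 9.1²·0.56] + 458.638 = 561.993 + 458.638 = 1020.63.
Reliability = 1020.63 / 1205.58 = 0.847.

0.847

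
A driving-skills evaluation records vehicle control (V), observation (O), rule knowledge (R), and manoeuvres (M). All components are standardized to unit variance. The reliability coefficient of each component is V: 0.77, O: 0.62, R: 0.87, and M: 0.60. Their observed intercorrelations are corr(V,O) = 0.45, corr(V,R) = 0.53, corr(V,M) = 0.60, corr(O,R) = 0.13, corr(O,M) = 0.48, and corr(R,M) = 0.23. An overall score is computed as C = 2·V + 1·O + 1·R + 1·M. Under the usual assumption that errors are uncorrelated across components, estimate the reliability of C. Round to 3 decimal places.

Var(C) = 2² + 1 + 1 + 1 + 2·[2·0.45 + 2·0.53 + 2·0.60 + 0.13 + 0.48 + 0.23] = 7 + 8 = 15.
Because errors are independent across components, Cov(Tᵢ,Tⱼ) = Cov(Xᵢ,Xⱼ); the off-diagonal part of the true-score variance is the same as above.
True-score variance = [2²·0.77 + 0.62 + 0.87 + 0.60] + 8 = 5.17 + 8 = 13.17.
Reliability = 13.17 / 15 = 0.878.

0.878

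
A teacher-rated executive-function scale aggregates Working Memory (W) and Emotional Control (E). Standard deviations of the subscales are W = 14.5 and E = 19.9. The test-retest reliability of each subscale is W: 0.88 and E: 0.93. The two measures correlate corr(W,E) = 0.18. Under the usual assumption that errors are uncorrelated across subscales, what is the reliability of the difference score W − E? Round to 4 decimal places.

Var(W−E) = 14.5² + 19.9² − 2·14.5·19.9·0.18 = 606.26 − 103.878 = 502.382.
Under uncorrelated errors the observed covariances equal the true-score covariances, so only the own-variance terms attenuate.
True-score variance = [14.5²·0.88 + 19.9²·0.93] − 103.878 = 553.309 − 103.878 = 449.431.
Reliability = 449.431 / 502.382 = 0.8946.

0.8946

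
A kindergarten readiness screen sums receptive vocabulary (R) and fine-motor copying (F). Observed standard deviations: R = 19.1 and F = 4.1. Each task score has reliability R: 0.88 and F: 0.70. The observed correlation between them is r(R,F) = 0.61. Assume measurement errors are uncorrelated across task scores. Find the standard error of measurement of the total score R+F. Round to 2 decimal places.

6.99

Var(total) = 381.62 + 95.5382 = 477.158.
True-score variance = 332.8 + 95.5382 = 428.338, so reliability = 0.8977.
Error variance = 477.158 − 428.338 = 48.8202; SEM = √48.8202 = 6.99.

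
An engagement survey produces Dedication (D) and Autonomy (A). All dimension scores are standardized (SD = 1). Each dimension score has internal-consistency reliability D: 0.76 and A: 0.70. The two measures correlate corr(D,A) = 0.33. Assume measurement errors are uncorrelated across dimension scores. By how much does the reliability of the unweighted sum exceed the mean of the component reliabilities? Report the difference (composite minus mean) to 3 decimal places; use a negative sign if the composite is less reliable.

Var(sum) = 2 + 0.66 = 2.66; true-score variance = 1.46 + 0.66 = 2.12; composite reliability = 0.7970.
Mean component reliability = 0.7300.
Difference = 0.7970 − 0.7300 = 0.067.

0.067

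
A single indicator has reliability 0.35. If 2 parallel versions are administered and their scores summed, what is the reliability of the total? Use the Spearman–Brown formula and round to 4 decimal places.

ρ_k = kρ / (1 + (k−1)ρ) = 2·0.35 / (1 + 1·0.35) = 0.700 / 1.350 = 0.5185.

0.5185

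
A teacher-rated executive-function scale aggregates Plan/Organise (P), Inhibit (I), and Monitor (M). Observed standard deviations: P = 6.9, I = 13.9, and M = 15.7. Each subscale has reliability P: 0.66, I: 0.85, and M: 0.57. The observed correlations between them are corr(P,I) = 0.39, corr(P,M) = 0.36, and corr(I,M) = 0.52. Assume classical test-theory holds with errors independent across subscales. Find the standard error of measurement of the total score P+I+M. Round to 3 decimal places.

Var(total) = 487.31 + 379.767 = 867.077.
True-score variance = 336.15 + 379.767 = 715.917, so reliability = 0.8257.
Error variance = 867.077 − 715.917 = 151.16; SEM = √151.16 = 12.295.

12.295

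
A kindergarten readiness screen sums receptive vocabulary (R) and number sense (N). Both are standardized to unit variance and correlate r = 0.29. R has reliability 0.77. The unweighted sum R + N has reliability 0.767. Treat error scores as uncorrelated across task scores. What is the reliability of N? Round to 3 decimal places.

0.629

Var(R+N) = 2 + 2·0.29 = 2.580.
True-score variance = ρ_R + ρ_N + 2·0.29, so 0.767 = (0.77 + ρ_N + 0.58) / 2.580.
ρ_N = 0.767·2.580 − 0.77 − 0.58 = 0.629.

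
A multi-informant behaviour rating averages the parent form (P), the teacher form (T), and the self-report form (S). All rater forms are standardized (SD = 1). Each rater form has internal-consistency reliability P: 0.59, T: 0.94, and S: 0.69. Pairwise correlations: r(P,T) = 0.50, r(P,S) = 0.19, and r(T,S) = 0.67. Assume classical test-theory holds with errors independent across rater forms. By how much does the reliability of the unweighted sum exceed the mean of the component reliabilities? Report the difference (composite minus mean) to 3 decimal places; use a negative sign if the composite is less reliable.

0.124

Var(sum) = 3 + 2.72 = 5.72; true-score variance = 2.22 + 2.72 = 4.94; composite reliability = 0.8636.
Mean component reliability = 0.7400.
Difference = 0.8636 − 0.7400 = 0.124.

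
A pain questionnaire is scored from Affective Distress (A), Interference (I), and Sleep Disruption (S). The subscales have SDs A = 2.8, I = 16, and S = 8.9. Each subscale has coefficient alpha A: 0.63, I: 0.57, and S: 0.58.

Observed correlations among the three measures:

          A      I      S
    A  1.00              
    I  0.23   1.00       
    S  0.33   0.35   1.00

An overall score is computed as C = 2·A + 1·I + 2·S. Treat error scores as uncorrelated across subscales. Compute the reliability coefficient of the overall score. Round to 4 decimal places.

Var(C) = 2²·2.8² + 16² + 2²·8.9² + 2·[2·2.8·16·0.23 + 4·2.8·8.9·0.33 + 2·16·8.9·0.35] = 604.2 + 306.365 = 910.565.
With uncorrelated errors the cross-covariances are all true-score covariance, so they carry over unchanged; only the diagonal terms shrink to ρᵢσᵢ².
True-score variance = [2²·2.8²·0.63 + 16²·0.57 + 2²·8.9²·0.58] + 306.365 = 349.444 + 306.365 = 655.809.
Reliability = 655.809 / 910.565 = 0.7202.

0.7202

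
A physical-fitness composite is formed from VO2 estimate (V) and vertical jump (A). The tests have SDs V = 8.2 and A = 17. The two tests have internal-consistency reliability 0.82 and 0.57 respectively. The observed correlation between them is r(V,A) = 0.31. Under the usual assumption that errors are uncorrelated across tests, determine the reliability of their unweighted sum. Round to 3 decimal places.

Var(V+A) = 8.2² + 17² + 2·[8.2·17·0.31] = 356.24 + 86.428 = 442.668.
Because errors are independent across components, Cov(Tᵢ,Tⱼ) = Cov(Xᵢ,Xⱼ); the off-diagonal part of the true-score variance is the same as above.
True-score variance = [8.2²·0.82 + 17²·0.57] + 86.428 = 219.867 + 86.428 = 306.295.
Reliability = 306.295 / 442.668 = 0.692.

0.692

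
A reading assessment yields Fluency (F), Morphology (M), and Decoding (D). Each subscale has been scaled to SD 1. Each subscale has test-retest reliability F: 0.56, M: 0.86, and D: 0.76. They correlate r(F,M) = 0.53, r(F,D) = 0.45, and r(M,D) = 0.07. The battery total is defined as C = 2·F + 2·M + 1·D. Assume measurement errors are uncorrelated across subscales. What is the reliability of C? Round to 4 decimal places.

0.8329

Var(C) = 2² + 2² + 1 + 2·[4·0.53 + 2·0.45 + 2·0.07] = 9 + 6.32 = 15.32.
With uncorrelated errors the cross-covariances are all true-score covariance, so they carry over unchanged; only the diagonal terms shrink to ρᵢσᵢ².
True-score variance = [2²·0.56 + 2²·0.86 + 0.76] + 6.32 = 6.44 + 6.32 = 12.76.
Reliability = 12.76 / 15.32 = 0.8329.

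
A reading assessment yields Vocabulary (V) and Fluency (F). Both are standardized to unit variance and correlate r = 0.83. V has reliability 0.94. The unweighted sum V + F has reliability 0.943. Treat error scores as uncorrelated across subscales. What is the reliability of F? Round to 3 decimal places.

0.851

Var(V+F) = 2 + 2·0.83 = 3.660.
True-score variance = ρ_V + ρ_F + 2·0.83, so 0.943 = (0.94 + ρ_F + 1.66) / 3.660.
ρ_F = 0.943·3.660 − 0.94 − 1.66 = 0.851.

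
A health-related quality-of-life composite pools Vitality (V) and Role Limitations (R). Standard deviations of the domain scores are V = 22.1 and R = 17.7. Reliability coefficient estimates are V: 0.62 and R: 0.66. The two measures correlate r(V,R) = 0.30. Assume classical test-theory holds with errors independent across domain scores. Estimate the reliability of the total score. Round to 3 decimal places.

0.718

Var(V+R) = 22.1² + 17.7² + 2·[22.1·17.7·0.30] = 801.7 + 234.702 = 1036.4.
Under uncorrelated errors the observed covariances equal the true-score covariances, so only the own-variance terms attenuate.
True-score variance = [22.1²·0.62 + 17.7²·0.66] + 234.702 = 509.586 + 234.702 = 744.288.
Reliability = 744.288 / 1036.4 = 0.718.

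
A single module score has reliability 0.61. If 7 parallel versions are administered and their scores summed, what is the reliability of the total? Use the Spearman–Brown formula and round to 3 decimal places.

0.916

ρ_k = kρ / (1 + (k−1)ρ) = 7·0.61 / (1 + 6·0.61) = 4.270 / 4.660 = 0.916.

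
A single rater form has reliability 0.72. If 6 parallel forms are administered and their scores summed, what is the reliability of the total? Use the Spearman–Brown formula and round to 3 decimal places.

0.939

ρ_k = kρ / (1 + (k−1)ρ) = 6·0.72 / (1 + 5·0.72) = 4.320 / 4.600 = 0.939.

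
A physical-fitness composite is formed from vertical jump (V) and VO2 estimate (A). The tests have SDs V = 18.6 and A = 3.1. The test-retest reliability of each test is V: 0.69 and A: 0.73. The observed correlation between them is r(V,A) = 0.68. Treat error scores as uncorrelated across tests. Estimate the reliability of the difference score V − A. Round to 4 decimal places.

Var(V−A) = 18.6² + 3.1² − 2·18.6·3.1·0.68 = 355.57 − 78.4176 = 277.152.
Under uncorrelated errors the observed covariances equal the true-score covariances, so only the own-variance terms attenuate.
True-score variance = [18.6²·0.69 + 3.1²·0.73] − 78.4176 = 245.728 − 78.4176 = 167.31.
Reliability = 167.31 / 277.152 = 0.6037.

0.6037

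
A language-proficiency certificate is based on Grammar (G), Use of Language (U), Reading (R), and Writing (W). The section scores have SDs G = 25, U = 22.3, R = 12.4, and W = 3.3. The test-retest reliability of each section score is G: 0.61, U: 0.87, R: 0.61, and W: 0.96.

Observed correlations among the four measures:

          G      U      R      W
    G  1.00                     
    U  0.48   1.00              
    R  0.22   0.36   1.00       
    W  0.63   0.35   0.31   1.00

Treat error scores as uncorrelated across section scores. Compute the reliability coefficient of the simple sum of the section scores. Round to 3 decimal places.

Var(G+U+R+W) = 25² + 22.3² + 12.4² + 3.3² + 2·[25·22.3·0.48 + 25·12.4·0.22 + 25·3.3·0.63 + 22.3·12.4·0.36 + 22.3·3.3·0.35 + 12.4·3.3·0.31] = 1286.94 + 1051.53 = 2338.47.
Under uncorrelated errors the observed covariances equal the true-score covariances, so only the own-variance terms attenuate.
True-score variance = [25²·0.61 + 22.3²·0.87 + 12.4²·0.61 + 3.3²·0.96] + 1051.53 = 918.14 + 1051.53 = 1969.67.
Reliability = 1969.67 / 2338.47 = 0.842.

0.842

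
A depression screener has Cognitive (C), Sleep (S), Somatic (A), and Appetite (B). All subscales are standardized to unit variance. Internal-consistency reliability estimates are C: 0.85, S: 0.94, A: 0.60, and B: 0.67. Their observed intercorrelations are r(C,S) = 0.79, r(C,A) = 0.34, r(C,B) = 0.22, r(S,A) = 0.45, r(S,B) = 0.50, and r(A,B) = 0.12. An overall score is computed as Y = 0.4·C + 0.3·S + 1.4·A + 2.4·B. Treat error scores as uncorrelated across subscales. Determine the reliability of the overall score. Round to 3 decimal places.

Var(Y) = 0.4² + 0.3² + 1.4² + 2.4² + 2·[0.12·0.79 + 0.56·0.34 + 0.96·0.22 + 0.42·0.45 + 0.72·0.50 + 3.36·0.12] = 7.97 + 2.8972 = 10.8672.
Because errors are independent across components, Cov(Tᵢ,Tⱼ) = Cov(Xᵢ,Xⱼ); the off-diagonal part of the true-score variance is the same as above.
True-score variance = [0.4²·0.85 + 0.3²·0.94 + 1.4²·0.60 + 2.4²·0.67] + 2.8972 = 5.2558 + 2.8972 = 8.153.
Reliability = 8.153 / 10.8672 = 0.750.

0.750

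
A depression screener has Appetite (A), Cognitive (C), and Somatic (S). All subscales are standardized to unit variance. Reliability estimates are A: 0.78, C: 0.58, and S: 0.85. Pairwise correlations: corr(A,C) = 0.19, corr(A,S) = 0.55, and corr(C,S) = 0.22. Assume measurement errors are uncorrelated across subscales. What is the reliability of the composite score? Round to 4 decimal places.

Var(A+C+S) = 3 + 2·[0.19 + 0.55 + 0.22] = 3 + 1.92 = 4.92.
With uncorrelated errors the cross-covariances are all true-score covariance, so they carry over unchanged; only the diagonal terms shrink to ρᵢσᵢ².
True-score variance = [0.78 + 0.58 + 0.85] + 1.92 = 2.21 + 1.92 = 4.13.
Reliability = 4.13 / 4.92 = 0.8394.

0.8394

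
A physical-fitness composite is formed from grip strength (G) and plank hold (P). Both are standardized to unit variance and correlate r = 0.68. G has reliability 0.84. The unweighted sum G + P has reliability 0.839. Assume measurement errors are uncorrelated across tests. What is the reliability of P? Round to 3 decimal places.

0.619

Var(G+P) = 2 + 2·0.68 = 3.360.
True-score variance = ρ_G + ρ_P + 2·0.68, so 0.839 = (0.84 + ρ_P + 1.36) / 3.360.
ρ_P = 0.839·3.360 − 0.84 − 1.36 = 0.619.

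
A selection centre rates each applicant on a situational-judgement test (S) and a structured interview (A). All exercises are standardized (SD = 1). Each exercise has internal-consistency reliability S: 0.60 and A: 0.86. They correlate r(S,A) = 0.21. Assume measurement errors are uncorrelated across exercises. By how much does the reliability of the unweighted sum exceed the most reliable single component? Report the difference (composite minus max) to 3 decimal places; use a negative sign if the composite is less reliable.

-0.083

Var(sum) = 2 + 0.42 = 2.42; true-score variance = 1.46 + 0.42 = 1.88; composite reliability = 0.7769.
Max component reliability = 0.8600.
Difference = 0.7769 − 0.8600 = -0.083.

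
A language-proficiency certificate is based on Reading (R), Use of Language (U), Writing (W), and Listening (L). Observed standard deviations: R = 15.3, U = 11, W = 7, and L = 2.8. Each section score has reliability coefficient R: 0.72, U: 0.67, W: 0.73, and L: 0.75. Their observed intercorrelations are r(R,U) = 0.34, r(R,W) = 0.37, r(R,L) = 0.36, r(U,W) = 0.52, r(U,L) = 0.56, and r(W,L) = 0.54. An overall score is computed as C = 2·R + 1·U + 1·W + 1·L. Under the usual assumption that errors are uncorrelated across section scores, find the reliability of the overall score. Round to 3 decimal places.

0.813

Var(C) = 2²·15.3² + 11² + 7² + 2.8² + 2·[2·15.3·11·0.34 + 2·15.3·7·0.37 + 2·15.3·2.8·0.36 + 11·7·0.52 + 11·2.8·0.56 + 7·2.8·0.54] = 1114.2 + 584.83 = 1699.03.
Because errors are independent across components, Cov(Tᵢ,Tⱼ) = Cov(Xᵢ,Xⱼ); the off-diagonal part of the true-score variance is the same as above.
True-score variance = [2²·15.3²·0.72 + 11²·0.67 + 7²·0.73 + 2.8²·0.75] + 584.83 = 796.899 + 584.83 = 1381.73.
Reliability = 1381.73 / 1699.03 = 0.813.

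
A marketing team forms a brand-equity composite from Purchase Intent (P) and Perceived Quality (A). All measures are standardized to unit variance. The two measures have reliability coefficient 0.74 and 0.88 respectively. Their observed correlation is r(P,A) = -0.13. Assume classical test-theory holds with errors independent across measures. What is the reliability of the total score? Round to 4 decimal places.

Var(P+A) = 2 + 2·[(-0.13)] = 2 − 0.26 = 1.74.
Because errors are independent across components, Cov(Tᵢ,Tⱼ) = Cov(Xᵢ,Xⱼ); the off-diagonal part of the true-score variance is the same as above.
True-score variance = [0.74 + 0.88] − 0.26 = 1.62 − 0.26 = 1.36.
Reliability = 1.36 / 1.74 = 0.7816.

0.7816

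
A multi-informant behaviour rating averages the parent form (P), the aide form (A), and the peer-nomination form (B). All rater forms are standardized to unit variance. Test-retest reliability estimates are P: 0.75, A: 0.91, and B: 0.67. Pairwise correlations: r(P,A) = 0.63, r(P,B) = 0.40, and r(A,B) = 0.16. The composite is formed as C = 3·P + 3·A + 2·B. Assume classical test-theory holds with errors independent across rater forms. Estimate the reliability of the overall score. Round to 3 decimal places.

Var(C) = 3² + 3² + 2² + 2·[9·0.63 + 6·0.40 + 6·0.16] = 22 + 18.06 = 40.06.
Under uncorrelated errors the observed covariances equal the true-score covariances, so only the own-variance terms attenuate.
True-score variance = [3²·0.75 + 3²·0.91 + 2²·0.67] + 18.06 = 17.62 + 18.06 = 35.68.
Reliability = 35.68 / 40.06 = 0.891.

0.891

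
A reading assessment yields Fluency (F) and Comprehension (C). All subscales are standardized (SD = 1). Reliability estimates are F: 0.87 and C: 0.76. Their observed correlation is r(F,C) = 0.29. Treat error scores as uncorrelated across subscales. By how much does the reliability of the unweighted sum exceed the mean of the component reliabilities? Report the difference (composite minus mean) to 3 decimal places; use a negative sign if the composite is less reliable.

0.042

Var(sum) = 2 + 0.58 = 2.58; true-score variance = 1.63 + 0.58 = 2.21; composite reliability = 0.8566.
Mean component reliability = 0.8150.
Difference = 0.8566 − 0.8150 = 0.042.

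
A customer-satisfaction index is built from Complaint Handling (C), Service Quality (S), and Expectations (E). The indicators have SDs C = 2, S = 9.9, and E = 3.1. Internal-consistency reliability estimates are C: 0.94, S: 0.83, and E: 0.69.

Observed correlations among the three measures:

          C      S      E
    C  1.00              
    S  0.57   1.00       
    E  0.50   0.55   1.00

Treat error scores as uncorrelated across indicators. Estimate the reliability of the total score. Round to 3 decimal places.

Var(C+S+E) = 2² + 9.9² + 3.1² + 2·[2·9.9·0.57 + 2·3.1·0.50 + 9.9·3.1·0.55] = 111.62 + 62.531 = 174.151.
Under uncorrelated errors the observed covariances equal the true-score covariances, so only the own-variance terms attenuate.
True-score variance = [2²·0.94 + 9.9²·0.83 + 3.1²·0.69] + 62.531 = 91.7392 + 62.531 = 154.27.
Reliability = 154.27 / 174.151 = 0.886.

0.886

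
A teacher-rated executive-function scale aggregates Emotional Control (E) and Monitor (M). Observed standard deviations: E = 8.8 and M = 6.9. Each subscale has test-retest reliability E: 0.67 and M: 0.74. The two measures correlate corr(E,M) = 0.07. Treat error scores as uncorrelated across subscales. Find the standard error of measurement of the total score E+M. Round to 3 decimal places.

6.159

Var(total) = 125.05 + 8.5008 = 133.551.
True-score variance = 87.1162 + 8.5008 = 95.617, so reliability = 0.7160.
Error variance = 133.551 − 95.617 = 37.9338; SEM = √37.9338 = 6.159.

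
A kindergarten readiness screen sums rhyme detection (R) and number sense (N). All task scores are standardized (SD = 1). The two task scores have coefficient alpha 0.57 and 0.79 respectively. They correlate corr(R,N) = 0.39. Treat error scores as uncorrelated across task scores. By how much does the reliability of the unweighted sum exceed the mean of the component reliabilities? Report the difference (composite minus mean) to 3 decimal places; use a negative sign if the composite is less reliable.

Var(sum) = 2 + 0.78 = 2.78; true-score variance = 1.36 + 0.78 = 2.14; composite reliability = 0.7698.
Mean component reliability = 0.6800.
Difference = 0.7698 − 0.6800 = 0.090.

0.090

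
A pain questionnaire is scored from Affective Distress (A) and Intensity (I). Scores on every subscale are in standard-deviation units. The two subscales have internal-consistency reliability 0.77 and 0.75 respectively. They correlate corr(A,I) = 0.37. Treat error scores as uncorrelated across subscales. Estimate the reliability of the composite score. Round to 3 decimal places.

Var(A+I) = 2 + 2·[0.37] = 2 + 0.74 = 2.74.
With uncorrelated errors the cross-covariances are all true-score covariance, so they carry over unchanged; only the diagonal terms shrink to ρᵢσᵢ².
True-score variance = [0.77 + 0.75] + 0.74 = 1.52 + 0.74 = 2.26.
Reliability = 2.26 / 2.74 = 0.825.

0.825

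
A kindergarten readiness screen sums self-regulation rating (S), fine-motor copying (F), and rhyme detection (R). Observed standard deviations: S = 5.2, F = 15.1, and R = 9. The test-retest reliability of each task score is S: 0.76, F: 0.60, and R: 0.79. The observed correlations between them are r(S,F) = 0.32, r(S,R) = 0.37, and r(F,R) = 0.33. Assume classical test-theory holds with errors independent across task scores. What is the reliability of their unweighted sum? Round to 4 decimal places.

Var(S+F+R) = 5.2² + 15.1² + 9² + 2·[5.2·15.1·0.32 + 5.2·9·0.37 + 15.1·9·0.33] = 336.05 + 174.579 = 510.629.
With uncorrelated errors the cross-covariances are all true-score covariance, so they carry over unchanged; only the diagonal terms shrink to ρᵢσᵢ².
True-score variance = [5.2²·0.76 + 15.1²·0.60 + 9²·0.79] + 174.579 = 221.346 + 174.579 = 395.925.
Reliability = 395.925 / 510.629 = 0.7754.

0.7754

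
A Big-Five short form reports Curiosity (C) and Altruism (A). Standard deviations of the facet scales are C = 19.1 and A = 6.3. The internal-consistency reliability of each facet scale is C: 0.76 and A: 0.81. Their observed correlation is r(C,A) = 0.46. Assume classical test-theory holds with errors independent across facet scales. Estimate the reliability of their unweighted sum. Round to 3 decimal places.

Var(C+A) = 19.1² + 6.3² + 2·[19.1·6.3·0.46] = 404.5 + 110.704 = 515.204.
Under uncorrelated errors the observed covariances equal the true-score covariances, so only the own-variance terms attenuate.
True-score variance = [19.1²·0.76 + 6.3²·0.81] + 110.704 = 309.405 + 110.704 = 420.108.
Reliability = 420.108 / 515.204 = 0.815.

0.815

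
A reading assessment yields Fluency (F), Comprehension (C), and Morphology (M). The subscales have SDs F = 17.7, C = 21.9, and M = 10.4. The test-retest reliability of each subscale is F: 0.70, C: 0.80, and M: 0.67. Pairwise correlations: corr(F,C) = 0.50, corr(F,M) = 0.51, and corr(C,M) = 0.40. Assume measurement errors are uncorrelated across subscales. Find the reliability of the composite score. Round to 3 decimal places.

Var(F+C+M) = 17.7² + 21.9² + 10.4² + 2·[17.7·21.9·0.50 + 17.7·10.4·0.51 + 21.9·10.4·0.40] = 901.06 + 757.6 = 1658.66.
Because errors are independent across components, Cov(Tᵢ,Tⱼ) = Cov(Xᵢ,Xⱼ); the off-diagonal part of the true-score variance is the same as above.
True-score variance = [17.7²·0.70 + 21.9²·0.80 + 10.4²·0.67] + 757.6 = 675.458 + 757.6 = 1433.06.
Reliability = 1433.06 / 1658.66 = 0.864.

0.864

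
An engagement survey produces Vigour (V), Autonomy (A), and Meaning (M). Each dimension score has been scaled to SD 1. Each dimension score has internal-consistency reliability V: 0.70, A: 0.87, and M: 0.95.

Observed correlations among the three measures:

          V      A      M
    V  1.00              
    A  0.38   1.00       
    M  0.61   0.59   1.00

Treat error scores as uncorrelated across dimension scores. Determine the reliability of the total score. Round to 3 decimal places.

0.922

Var(V+A+M) = 3 + 2·[0.38 + 0.61 + 0.59] = 3 + 3.16 = 6.16.
Because errors are independent across components, Cov(Tᵢ,Tⱼ) = Cov(Xᵢ,Xⱼ); the off-diagonal part of the true-score variance is the same as above.
True-score variance = [0.70 + 0.87 + 0.95] + 3.16 = 2.52 + 3.16 = 5.68.
Reliability = 5.68 / 6.16 = 0.922.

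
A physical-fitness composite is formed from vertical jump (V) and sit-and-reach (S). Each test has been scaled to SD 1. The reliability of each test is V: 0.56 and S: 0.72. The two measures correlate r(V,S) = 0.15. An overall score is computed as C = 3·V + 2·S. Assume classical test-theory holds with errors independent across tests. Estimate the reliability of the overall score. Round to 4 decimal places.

0.6568

Var(C) = 3² + 2² + 2·[6·0.15] = 13 + 1.8 = 14.8.
Because errors are independent across components, Cov(Tᵢ,Tⱼ) = Cov(Xᵢ,Xⱼ); the off-diagonal part of the true-score variance is the same as above.
True-score variance = [3²·0.56 + 2²·0.72] + 1.8 = 7.92 + 1.8 = 9.72.
Reliability = 9.72 / 14.8 = 0.6568.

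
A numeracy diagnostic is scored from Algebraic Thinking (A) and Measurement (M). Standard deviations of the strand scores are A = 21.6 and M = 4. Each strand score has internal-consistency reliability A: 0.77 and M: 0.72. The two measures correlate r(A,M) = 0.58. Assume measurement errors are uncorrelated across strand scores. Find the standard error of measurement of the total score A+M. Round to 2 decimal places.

Var(total) = 482.56 + 100.224 = 582.784.
True-score variance = 370.771 + 100.224 = 470.995, so reliability = 0.8082.
Error variance = 582.784 − 470.995 = 111.789; SEM = √111.789 = 10.57.

10.57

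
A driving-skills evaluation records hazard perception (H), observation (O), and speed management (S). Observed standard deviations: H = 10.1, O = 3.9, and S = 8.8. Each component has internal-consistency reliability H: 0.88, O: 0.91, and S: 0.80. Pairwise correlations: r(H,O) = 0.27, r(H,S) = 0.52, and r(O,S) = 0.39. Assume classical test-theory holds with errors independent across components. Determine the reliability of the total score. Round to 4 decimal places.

0.9132

Var(H+O+S) = 10.1² + 3.9² + 8.8² + 2·[10.1·3.9·0.27 + 10.1·8.8·0.52 + 3.9·8.8·0.39] = 194.66 + 140.475 = 335.135.
Because errors are independent across components, Cov(Tᵢ,Tⱼ) = Cov(Xᵢ,Xⱼ); the off-diagonal part of the true-score variance is the same as above.
True-score variance = [10.1²·0.88 + 3.9²·0.91 + 8.8²·0.80] + 140.475 = 165.562 + 140.475 = 306.037.
Reliability = 306.037 / 335.135 = 0.9132.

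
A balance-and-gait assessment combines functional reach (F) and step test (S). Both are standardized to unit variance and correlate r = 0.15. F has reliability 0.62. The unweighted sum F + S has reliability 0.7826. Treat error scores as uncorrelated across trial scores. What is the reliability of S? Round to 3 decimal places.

Var(F+S) = 2 + 2·0.15 = 2.300.
True-score variance = ρ_F + ρ_S + 2·0.15, so 0.7826 = (0.62 + ρ_S + 0.30) / 2.300.
ρ_S = 0.7826·2.300 − 0.62 − 0.30 = 0.880.

0.880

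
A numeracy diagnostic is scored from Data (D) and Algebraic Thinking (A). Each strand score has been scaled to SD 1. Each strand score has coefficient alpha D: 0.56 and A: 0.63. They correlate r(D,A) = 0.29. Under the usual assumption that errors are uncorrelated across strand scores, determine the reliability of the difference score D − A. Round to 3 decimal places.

0.430

Var(D−A) = 1 + 1 − 2·0.29 = 2 − 0.58 = 1.42.
Because errors are independent across components, Cov(Tᵢ,Tⱼ) = Cov(Xᵢ,Xⱼ); the off-diagonal part of the true-score variance is the same as above.
True-score variance = [0.56 + 0.63] − 0.58 = 1.19 − 0.58 = 0.61.
Reliability = 0.61 / 1.42 = 0.430.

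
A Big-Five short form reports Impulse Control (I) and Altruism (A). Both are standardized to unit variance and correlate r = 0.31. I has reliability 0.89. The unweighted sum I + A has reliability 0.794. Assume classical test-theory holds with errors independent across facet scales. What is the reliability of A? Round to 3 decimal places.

0.570

Var(I+A) = 2 + 2·0.31 = 2.620.
True-score variance = ρ_I + ρ_A + 2·0.31, so 0.794 = (0.89 + ρ_A + 0.62) / 2.620.
ρ_A = 0.794·2.620 − 0.89 − 0.62 = 0.570.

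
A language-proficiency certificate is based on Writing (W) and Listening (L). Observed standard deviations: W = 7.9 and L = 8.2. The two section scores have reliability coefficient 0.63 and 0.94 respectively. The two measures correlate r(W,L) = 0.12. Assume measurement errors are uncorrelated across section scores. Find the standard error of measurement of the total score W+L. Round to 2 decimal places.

Var(total) = 129.65 + 15.5472 = 145.197.
True-score variance = 102.524 + 15.5472 = 118.071, so reliability = 0.8132.
Error variance = 145.197 − 118.071 = 27.1261; SEM = √27.1261 = 5.21.

5.21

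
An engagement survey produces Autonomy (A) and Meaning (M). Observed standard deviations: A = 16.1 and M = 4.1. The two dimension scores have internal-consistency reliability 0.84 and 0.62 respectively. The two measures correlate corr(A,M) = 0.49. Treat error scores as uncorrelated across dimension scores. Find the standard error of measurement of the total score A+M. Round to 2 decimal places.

6.92

Var(total) = 276.02 + 64.6898 = 340.71.
True-score variance = 228.159 + 64.6898 = 292.848, so reliability = 0.8595.
Error variance = 340.71 − 292.848 = 47.8614; SEM = √47.8614 = 6.92.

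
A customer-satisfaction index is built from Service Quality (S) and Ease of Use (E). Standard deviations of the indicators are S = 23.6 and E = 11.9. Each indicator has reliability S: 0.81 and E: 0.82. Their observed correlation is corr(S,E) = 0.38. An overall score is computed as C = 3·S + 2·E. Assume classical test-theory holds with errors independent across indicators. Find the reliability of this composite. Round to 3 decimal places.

Var(C) = 3²·23.6² + 2²·11.9² + 2·[6·23.6·11.9·0.38] = 5579.08 + 1280.63 = 6859.71.
Because errors are independent across components, Cov(Tᵢ,Tⱼ) = Cov(Xᵢ,Xⱼ); the off-diagonal part of the true-score variance is the same as above.
True-score variance = [3²·23.6²·0.81 + 2²·11.9²·0.82] + 1280.63 = 4524.72 + 1280.63 = 5805.35.
Reliability = 5805.35 / 6859.71 = 0.846.

0.846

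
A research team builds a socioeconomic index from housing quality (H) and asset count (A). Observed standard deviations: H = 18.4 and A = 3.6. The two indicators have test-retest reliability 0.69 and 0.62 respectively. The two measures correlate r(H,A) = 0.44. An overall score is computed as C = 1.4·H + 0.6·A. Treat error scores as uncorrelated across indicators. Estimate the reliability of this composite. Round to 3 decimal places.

Var(C) = 1.4²·18.4² + 0.6²·3.6² + 2·[0.84·18.4·3.6·0.44] = 668.243 + 48.9646 = 717.208.
With uncorrelated errors the cross-covariances are all true-score covariance, so they carry over unchanged; only the diagonal terms shrink to ρᵢσᵢ².
True-score variance = [1.4²·18.4²·0.69 + 0.6²·3.6²·0.62] + 48.9646 = 460.761 + 48.9646 = 509.726.
Reliability = 509.726 / 717.208 = 0.711.

0.711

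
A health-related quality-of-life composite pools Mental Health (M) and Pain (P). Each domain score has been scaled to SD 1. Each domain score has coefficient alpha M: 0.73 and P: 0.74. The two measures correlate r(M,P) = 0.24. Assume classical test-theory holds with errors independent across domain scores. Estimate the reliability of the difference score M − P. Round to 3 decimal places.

Var(M−P) = 1 + 1 − 2·0.24 = 2 − 0.48 = 1.52.
Under uncorrelated errors the observed covariances equal the true-score covariances, so only the own-variance terms attenuate.
True-score variance = [0.73 + 0.74] − 0.48 = 1.47 − 0.48 = 0.99.
Reliability = 0.99 / 1.52 = 0.651.

0.651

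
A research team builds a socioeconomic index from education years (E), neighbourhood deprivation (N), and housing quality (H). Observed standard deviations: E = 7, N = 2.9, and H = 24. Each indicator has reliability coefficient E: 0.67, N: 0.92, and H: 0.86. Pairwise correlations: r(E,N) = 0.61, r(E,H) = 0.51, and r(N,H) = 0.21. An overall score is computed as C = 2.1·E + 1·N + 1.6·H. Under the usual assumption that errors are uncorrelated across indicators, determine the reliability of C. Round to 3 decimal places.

Var(C) = 2.1²·7² + 2.9² + 1.6²·24² + 2·[2.1·7·2.9·0.61 + 3.36·7·24·0.51 + 1.6·2.9·24·0.21] = 1699.06 + 674.549 = 2373.61.
With uncorrelated errors the cross-covariances are all true-score covariance, so they carry over unchanged; only the diagonal terms shrink to ρᵢσᵢ².
True-score variance = [2.1²·7²·0.67 + 2.9²·0.92 + 1.6²·24²·0.86] + 674.549 = 1420.64 + 674.549 = 2095.19.
Reliability = 2095.19 / 2373.61 = 0.883.

0.883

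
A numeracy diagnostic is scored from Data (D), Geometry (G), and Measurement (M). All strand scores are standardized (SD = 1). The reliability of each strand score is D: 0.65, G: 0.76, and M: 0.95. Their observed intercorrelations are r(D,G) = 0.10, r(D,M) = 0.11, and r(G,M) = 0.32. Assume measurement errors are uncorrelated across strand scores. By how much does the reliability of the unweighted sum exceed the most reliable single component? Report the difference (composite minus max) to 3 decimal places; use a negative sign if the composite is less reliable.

-0.108

Var(sum) = 3 + 1.06 = 4.06; true-score variance = 2.36 + 1.06 = 3.42; composite reliability = 0.8424.
Max component reliability = 0.9500.
Difference = 0.8424 − 0.9500 = -0.108.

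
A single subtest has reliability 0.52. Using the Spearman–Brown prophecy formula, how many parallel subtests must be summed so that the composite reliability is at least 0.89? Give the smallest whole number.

k ≥ ρ*(1−ρ₁)/(ρ₁(1−ρ*)) = 0.89·0.48 / (0.52·0.11) = 7.469.
Smallest integer k = 8.

8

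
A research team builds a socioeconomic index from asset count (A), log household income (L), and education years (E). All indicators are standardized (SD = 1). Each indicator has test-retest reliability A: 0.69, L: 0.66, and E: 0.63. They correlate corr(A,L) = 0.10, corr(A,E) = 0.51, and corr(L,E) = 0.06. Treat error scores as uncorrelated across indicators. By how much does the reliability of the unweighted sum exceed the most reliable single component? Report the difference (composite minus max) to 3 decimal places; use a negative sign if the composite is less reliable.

Var(sum) = 3 + 1.34 = 4.34; true-score variance = 1.98 + 1.34 = 3.32; composite reliability = 0.7650.
Max component reliability = 0.6900.
Difference = 0.7650 − 0.6900 = 0.075.

0.075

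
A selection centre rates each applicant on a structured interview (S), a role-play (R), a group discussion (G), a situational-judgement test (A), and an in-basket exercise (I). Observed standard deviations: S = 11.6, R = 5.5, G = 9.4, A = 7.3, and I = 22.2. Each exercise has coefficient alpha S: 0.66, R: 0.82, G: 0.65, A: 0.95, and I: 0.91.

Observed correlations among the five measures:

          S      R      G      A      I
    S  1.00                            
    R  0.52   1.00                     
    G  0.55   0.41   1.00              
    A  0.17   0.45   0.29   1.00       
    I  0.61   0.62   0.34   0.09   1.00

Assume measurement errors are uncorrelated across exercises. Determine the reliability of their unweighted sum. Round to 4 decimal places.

0.9270

Var(S+R+G+A+I) = 11.6² + 5.5² + 9.4² + 7.3² + 22.2² + 2·[11.6·5.5·0.52 + 11.6·9.4·0.55 + 11.6·7.3·0.17 + 11.6·22.2·0.61 + 5.5·9.4·0.41 + 5.5·7.3·0.45 + 5.5·22.2·0.62 + 9.4·7.3·0.29 + 9.4·22.2·0.34 + 7.3·22.2·0.09] = 799.3 + 970.067 = 1769.37.
With uncorrelated errors the cross-covariances are all true-score covariance, so they carry over unchanged; only the diagonal terms shrink to ρᵢσᵢ².
True-score variance = [11.6²·0.66 + 5.5²·0.82 + 9.4²·0.65 + 7.3²·0.95 + 22.2²·0.91] + 970.067 = 670.159 + 970.067 = 1640.23.
Reliability = 1640.23 / 1769.37 = 0.9270.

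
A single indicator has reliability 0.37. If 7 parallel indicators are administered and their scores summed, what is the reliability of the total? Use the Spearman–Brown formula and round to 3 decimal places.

ρ_k = kρ / (1 + (k−1)ρ) = 7·0.37 / (1 + 6·0.37) = 2.590 / 3.220 = 0.804.

0.804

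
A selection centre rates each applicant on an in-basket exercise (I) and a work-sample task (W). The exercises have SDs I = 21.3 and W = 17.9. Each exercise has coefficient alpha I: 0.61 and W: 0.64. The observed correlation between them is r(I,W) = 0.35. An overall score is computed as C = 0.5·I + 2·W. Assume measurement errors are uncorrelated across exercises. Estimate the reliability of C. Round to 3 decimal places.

Var(C) = 0.5²·21.3² + 2²·17.9² + 2·[21.3·17.9·0.35] = 1395.06 + 266.889 = 1661.95.
Because errors are independent across components, Cov(Tᵢ,Tⱼ) = Cov(Xᵢ,Xⱼ); the off-diagonal part of the true-score variance is the same as above.
True-score variance = [0.5²·21.3²·0.61 + 2²·17.9²·0.64] + 266.889 = 889.437 + 266.889 = 1156.33.
Reliability = 1156.33 / 1661.95 = 0.696.

0.696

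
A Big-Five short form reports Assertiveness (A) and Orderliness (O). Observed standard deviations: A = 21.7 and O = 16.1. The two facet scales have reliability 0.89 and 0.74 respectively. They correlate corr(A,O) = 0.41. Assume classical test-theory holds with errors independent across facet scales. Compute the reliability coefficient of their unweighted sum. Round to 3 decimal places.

0.883

Var(A+O) = 21.7² + 16.1² + 2·[21.7·16.1·0.41] = 730.1 + 286.483 = 1016.58.
Because errors are independent across components, Cov(Tᵢ,Tⱼ) = Cov(Xᵢ,Xⱼ); the off-diagonal part of the true-score variance is the same as above.
True-score variance = [21.7²·0.89 + 16.1²·0.74] + 286.483 = 610.908 + 286.483 = 897.391.
Reliability = 897.391 / 1016.58 = 0.883.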